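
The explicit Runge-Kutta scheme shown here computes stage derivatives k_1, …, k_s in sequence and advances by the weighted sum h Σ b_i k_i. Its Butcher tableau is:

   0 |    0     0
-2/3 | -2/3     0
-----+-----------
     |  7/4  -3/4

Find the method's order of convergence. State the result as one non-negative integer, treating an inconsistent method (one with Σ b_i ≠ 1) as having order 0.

b = (7/4, -3/4)
c = (0, -2/3)
Σ b_i: 7/4·1 + (-3/4)·1 = 1 ✓
b·c: (-3/4)·(-2/3) = 1/2 ✓; 2 stages ⇒ order 2.

2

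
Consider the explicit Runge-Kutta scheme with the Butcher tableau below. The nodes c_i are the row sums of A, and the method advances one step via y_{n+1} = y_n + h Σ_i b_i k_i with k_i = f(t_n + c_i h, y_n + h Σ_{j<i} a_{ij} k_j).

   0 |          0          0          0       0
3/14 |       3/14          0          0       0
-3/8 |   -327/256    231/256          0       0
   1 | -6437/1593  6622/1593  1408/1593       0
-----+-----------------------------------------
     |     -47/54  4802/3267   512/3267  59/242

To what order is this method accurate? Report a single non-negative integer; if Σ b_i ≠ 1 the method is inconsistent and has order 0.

b = (-47/54, 4802/3267, 512/3267, 59/242)
c = (0, 3/14, -3/8, 1)
Ac = (0, 0, 99/512, 33/59)
Σ b_i: (-47/54)·1 + 4802/3267·1 + 512/3267·1 + 59/242·1 = 1 ✓
b·c: 4802/3267·3/14 + 512/3267·(-3/8) + 59/242·1 = 1/2 ✓
b·c²: 4802/3267·9/196 + 512/3267·9/64 + 59/242·1 = 1/3 ✓
b·Ac: 512/3267·99/512 + 59/242·33/59 = 1/6 ✓
b·c³: 4802/3267·27/2744 + 512/3267·(-27/512) + 59/242·1 = 1/4 ✓
b·(c∘Ac): 512/3267·(-297/4096) + 59/242·33/59 = 1/8 ✓
b·Ac²: 512/3267·297/7168 + 59/242·781/2478 = 1/12 ✓
b·A²c: 59/242·121/708 = 1/24 ✓; 4 stages ⇒ order 4.

4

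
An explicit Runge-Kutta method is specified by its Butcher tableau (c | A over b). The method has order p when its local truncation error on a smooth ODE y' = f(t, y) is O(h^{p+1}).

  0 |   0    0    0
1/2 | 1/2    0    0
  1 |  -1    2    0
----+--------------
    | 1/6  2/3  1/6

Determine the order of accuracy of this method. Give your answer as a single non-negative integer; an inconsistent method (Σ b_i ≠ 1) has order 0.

b = (1/6, 2/3, 1/6)
c = (0, 1/2, 1)
Ac = (0, 0, 1)
Σ b_i: 1/6·1 + 2/3·1 + 1/6·1 = 1 ✓
b·c: 2/3·1/2 + 1/6·1 = 1/2 ✓
b·c²: 2/3·1/4 + 1/6·1 = 1/3 ✓
b·Ac: 1/6·1 = 1/6 ✓; 3 stages ⇒ order 3.

3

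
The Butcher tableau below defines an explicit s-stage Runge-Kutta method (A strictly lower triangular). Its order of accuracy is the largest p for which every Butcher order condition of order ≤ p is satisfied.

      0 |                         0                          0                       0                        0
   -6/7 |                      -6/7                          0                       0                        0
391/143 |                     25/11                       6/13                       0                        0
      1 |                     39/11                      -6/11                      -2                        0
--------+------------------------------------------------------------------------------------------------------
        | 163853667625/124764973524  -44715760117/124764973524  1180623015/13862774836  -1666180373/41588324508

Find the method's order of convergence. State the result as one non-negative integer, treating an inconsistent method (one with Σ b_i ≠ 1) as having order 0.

3

b = (163853667625/124764973524, -44715760117/124764973524, 1180623015/13862774836, -1666180373/41588324508)
c = (0, -6/7, 391/143, 1)
Ac = (0, 0, -36/91, -5006/1001)
Σ b_i: 163853667625/124764973524·1 + (-44715760117/124764973524)·1 + 1180623015/13862774836·1 + (-1666180373/41588324508)·1 = 1 ✓
b·c: (-44715760117/124764973524)·(-6/7) + 1180623015/13862774836·391/143 + (-1666180373/41588324508)·1 = 1/2 ✓
b·c²: (-44715760117/124764973524)·36/49 + 1180623015/13862774836·152881/20449 + (-1666180373/41588324508)·1 = 1/3 ✓
b·Ac: 1180623015/13862774836·(-36/91) + (-1666180373/41588324508)·(-5006/1001) = 1/6 ✓
b·c³: (-44715760117/124764973524)·(-216/343) + 1180623015/13862774836·59776471/2924207 + (-1666180373/41588324508)·1 = 20050756021820/10407478208127 ≠ 1/4 ⇒ order 3.
b·(c∘Ac): 1180623015/13862774836·(-14076/13013) + (-1666180373/41588324508)·(-5006/1001) = 15754797643/145559135778 ≠ 1/8
b·Ac²: 1180623015/13862774836·216/637 + (-1666180373/41588324508)·(-15383882/1002001) = 13404463541773/20814956416254 ≠ 1/12
b·A²c: (-1666180373/41588324508)·72/91 = -769006326/24259855963 ≠ 1/24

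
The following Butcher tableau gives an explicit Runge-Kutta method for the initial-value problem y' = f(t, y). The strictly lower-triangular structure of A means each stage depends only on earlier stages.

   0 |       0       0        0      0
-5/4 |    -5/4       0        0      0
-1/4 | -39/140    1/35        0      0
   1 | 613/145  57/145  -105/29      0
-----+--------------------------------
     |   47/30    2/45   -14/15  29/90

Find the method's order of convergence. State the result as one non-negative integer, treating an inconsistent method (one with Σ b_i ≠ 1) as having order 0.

4

b = (47/30, 2/45, -14/15, 29/90)
c = (0, -5/4, -1/4, 1)
Ac = (0, 0, -1/28, 12/29)
Σ b_i: 47/30·1 + 2/45·1 + (-14/15)·1 + 29/90·1 = 1 ✓
b·c: 2/45·(-5/4) + (-14/15)·(-1/4) + 29/90·1 = 1/2 ✓
b·c²: 2/45·25/16 + (-14/15)·1/16 + 29/90·1 = 1/3 ✓
b·Ac: (-14/15)·(-1/28) + 29/90·12/29 = 1/6 ✓
b·c³: 2/45·(-125/64) + (-14/15)·(-1/64) + 29/90·1 = 1/4 ✓
b·(c∘Ac): (-14/15)·1/112 + 29/90·12/29 = 1/8 ✓
b·Ac²: (-14/15)·5/112 + 29/90·45/116 = 1/12 ✓
b·A²c: 29/90·15/116 = 1/24 ✓; 4 stages ⇒ order 4.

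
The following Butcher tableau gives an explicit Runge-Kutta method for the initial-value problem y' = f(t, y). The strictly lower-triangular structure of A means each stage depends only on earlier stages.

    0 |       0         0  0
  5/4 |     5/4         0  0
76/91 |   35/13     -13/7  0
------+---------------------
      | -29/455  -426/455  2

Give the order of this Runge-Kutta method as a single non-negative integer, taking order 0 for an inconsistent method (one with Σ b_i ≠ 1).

b = (-29/455, -426/455, 2)
c = (0, 5/4, 76/91)
Ac = (0, 0, -65/28)
Σ b_i: (-29/455)·1 + (-426/455)·1 + 2·1 = 1 ✓
b·c: (-426/455)·5/4 + 2·76/91 = 1/2 ✓
b·c²: (-426/455)·25/16 + 2·5776/8281 = -4499/66248 ≠ 1/3 ⇒ order 2.
b·Ac: 2·(-65/28) = -65/14 ≠ 1/6

2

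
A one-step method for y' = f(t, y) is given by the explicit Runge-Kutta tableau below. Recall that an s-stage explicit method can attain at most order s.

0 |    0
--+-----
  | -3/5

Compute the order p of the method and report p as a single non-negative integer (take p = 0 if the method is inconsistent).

0

b = (-3/5)
c = (0)
Σ b_i: (-3/5)·1 = -3/5 ≠ 1 ⇒ order 0.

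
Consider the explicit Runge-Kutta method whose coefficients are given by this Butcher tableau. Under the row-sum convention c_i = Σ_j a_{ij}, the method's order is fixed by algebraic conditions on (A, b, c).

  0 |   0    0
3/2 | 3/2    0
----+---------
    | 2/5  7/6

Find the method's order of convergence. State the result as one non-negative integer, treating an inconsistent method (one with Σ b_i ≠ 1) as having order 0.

0

b = (2/5, 7/6)
c = (0, 3/2)
Σ b_i: 2/5·1 + 7/6·1 = 47/30 ≠ 1 ⇒ order 0.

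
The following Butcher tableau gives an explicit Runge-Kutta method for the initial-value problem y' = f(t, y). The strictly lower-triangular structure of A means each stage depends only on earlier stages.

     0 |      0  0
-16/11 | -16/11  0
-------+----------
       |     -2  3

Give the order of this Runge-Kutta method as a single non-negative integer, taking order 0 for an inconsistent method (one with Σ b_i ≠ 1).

1

b = (-2, 3)
c = (0, -16/11)
Σ b_i: (-2)·1 + 3·1 = 1 ✓
b·c: 3·(-16/11) = -48/11 ≠ 1/2 ⇒ order 1.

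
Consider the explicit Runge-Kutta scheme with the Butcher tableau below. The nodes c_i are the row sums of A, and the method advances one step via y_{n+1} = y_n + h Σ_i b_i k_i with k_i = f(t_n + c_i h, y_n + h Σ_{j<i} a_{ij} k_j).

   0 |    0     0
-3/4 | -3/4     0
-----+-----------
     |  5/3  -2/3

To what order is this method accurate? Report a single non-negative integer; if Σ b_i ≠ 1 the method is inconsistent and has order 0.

b = (5/3, -2/3)
c = (0, -3/4)
Σ b_i: 5/3·1 + (-2/3)·1 = 1 ✓
b·c: (-2/3)·(-3/4) = 1/2 ✓; 2 stages ⇒ order 2.

2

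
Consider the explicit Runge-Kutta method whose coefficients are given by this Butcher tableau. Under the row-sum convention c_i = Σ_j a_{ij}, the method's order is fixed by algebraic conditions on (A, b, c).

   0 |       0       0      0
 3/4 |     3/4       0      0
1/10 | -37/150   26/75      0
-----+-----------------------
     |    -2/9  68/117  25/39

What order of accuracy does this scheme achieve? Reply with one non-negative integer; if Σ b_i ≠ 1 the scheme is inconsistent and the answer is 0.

b = (-2/9, 68/117, 25/39)
c = (0, 3/4, 1/10)
Ac = (0, 0, 13/50)
Σ b_i: (-2/9)·1 + 68/117·1 + 25/39·1 = 1 ✓
b·c: 68/117·3/4 + 25/39·1/10 = 1/2 ✓
b·c²: 68/117·9/16 + 25/39·1/100 = 1/3 ✓
b·Ac: 25/39·13/50 = 1/6 ✓; 3 stages ⇒ order 3.

3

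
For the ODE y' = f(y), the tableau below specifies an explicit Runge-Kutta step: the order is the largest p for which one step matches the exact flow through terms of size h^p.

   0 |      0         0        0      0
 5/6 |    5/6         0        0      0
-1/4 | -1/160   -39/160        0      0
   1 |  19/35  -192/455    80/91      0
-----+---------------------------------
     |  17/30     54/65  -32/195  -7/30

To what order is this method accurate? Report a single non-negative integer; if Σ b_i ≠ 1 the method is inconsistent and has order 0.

4

b = (17/30, 54/65, -32/195, -7/30)
c = (0, 5/6, -1/4, 1)
Ac = (0, 0, -13/64, -4/7)
Σ b_i: 17/30·1 + 54/65·1 + (-32/195)·1 + (-7/30)·1 = 1 ✓
b·c: 54/65·5/6 + (-32/195)·(-1/4) + (-7/30)·1 = 1/2 ✓
b·c²: 54/65·25/36 + (-32/195)·1/16 + (-7/30)·1 = 1/3 ✓
b·Ac: (-32/195)·(-13/64) + (-7/30)·(-4/7) = 1/6 ✓
b·c³: 54/65·125/216 + (-32/195)·(-1/64) + (-7/30)·1 = 1/4 ✓
b·(c∘Ac): (-32/195)·13/256 + (-7/30)·(-4/7) = 1/8 ✓
b·Ac²: (-32/195)·(-65/384) + (-7/30)·(-5/21) = 1/12 ✓
b·A²c: (-7/30)·(-5/28) = 1/24 ✓; 4 stages ⇒ order 4.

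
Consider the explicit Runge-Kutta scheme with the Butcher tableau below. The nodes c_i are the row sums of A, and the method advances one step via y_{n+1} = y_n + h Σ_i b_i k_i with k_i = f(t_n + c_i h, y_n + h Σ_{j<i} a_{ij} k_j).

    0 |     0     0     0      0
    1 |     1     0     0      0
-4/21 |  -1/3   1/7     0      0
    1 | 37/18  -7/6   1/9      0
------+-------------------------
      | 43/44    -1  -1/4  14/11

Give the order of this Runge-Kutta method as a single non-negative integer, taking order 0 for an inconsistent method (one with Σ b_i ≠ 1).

b = (43/44, -1, -1/4, 14/11)
c = (0, 1, -4/21, 1)
Ac = (0, 0, 1/7, -449/378)
Σ b_i: 43/44·1 + (-1)·1 + (-1/4)·1 + 14/11·1 = 1 ✓
b·c: (-1)·1 + (-1/4)·(-4/21) + 14/11·1 = 74/231 ≠ 1/2 ⇒ order 1.

1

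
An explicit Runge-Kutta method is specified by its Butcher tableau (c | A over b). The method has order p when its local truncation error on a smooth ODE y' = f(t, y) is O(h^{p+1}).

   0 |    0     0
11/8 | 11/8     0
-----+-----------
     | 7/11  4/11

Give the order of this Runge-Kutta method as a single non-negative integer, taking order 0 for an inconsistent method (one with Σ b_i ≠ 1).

2

b = (7/11, 4/11)
c = (0, 11/8)
Σ b_i: 7/11·1 + 4/11·1 = 1 ✓
b·c: 4/11·11/8 = 1/2 ✓; 2 stages ⇒ order 2.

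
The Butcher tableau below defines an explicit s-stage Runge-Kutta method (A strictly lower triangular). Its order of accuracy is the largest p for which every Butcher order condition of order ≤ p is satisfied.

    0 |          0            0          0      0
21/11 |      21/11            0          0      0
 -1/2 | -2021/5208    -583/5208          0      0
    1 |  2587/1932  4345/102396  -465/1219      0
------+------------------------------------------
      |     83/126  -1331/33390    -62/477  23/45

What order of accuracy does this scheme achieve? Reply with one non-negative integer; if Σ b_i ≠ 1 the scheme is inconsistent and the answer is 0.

4

b = (83/126, -1331/33390, -62/477, 23/45)
c = (0, 21/11, -1/2, 1)
Ac = (0, 0, -53/248, 25/92)
Σ b_i: 83/126·1 + (-1331/33390)·1 + (-62/477)·1 + 23/45·1 = 1 ✓
b·c: (-1331/33390)·21/11 + (-62/477)·(-1/2) + 23/45·1 = 1/2 ✓
b·c²: (-1331/33390)·441/121 + (-62/477)·1/4 + 23/45·1 = 1/3 ✓
b·Ac: (-62/477)·(-53/248) + 23/45·25/92 = 1/6 ✓
b·c³: (-1331/33390)·9261/1331 + (-62/477)·(-1/8) + 23/45·1 = 1/4 ✓
b·(c∘Ac): (-62/477)·53/496 + 23/45·25/92 = 1/8 ✓
b·Ac²: (-62/477)·(-1113/2728) + 23/45·15/253 = 1/12 ✓
b·A²c: 23/45·15/184 = 1/24 ✓; 4 stages ⇒ order 4.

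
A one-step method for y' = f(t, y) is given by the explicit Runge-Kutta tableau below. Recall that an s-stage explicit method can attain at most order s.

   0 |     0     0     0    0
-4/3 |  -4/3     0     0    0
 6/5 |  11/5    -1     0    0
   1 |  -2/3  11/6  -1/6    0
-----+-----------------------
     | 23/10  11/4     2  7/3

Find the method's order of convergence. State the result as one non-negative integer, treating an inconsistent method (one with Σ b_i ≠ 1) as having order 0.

0

b = (23/10, 11/4, 2, 7/3)
c = (0, -4/3, 6/5, 1)
Ac = (0, 0, 4/3, -119/45)
Σ b_i: 23/10·1 + 11/4·1 + 2·1 + 7/3·1 = 563/60 ≠ 1 ⇒ order 0.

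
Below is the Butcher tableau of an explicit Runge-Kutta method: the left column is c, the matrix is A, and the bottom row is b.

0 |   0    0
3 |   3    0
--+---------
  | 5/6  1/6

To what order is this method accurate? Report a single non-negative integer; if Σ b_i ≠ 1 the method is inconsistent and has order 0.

b = (5/6, 1/6)
c = (0, 3)
Σ b_i: 5/6·1 + 1/6·1 = 1 ✓
b·c: 1/6·3 = 1/2 ✓; 2 stages ⇒ order 2.

2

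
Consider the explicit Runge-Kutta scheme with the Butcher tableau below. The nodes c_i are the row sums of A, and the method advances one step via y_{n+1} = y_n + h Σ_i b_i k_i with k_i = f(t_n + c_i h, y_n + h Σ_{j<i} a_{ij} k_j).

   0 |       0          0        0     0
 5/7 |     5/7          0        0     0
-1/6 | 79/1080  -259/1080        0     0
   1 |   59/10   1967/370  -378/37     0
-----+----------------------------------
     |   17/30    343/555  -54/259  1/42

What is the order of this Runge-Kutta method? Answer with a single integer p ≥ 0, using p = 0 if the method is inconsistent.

4

b = (17/30, 343/555, -54/259, 1/42)
c = (0, 5/7, -1/6, 1)
Ac = (0, 0, -37/216, 11/2)
Σ b_i: 17/30·1 + 343/555·1 + (-54/259)·1 + 1/42·1 = 1 ✓
b·c: 343/555·5/7 + (-54/259)·(-1/6) + 1/42·1 = 1/2 ✓
b·c²: 343/555·25/49 + (-54/259)·1/36 + 1/42·1 = 1/3 ✓
b·Ac: (-54/259)·(-37/216) + 1/42·11/2 = 1/6 ✓
b·c³: 343/555·125/343 + (-54/259)·(-1/216) + 1/42·1 = 1/4 ✓
b·(c∘Ac): (-54/259)·37/1296 + 1/42·11/2 = 1/8 ✓
b·Ac²: (-54/259)·(-185/1512) + 1/42·17/7 = 1/12 ✓
b·A²c: 1/42·7/4 = 1/24 ✓; 4 stages ⇒ order 4.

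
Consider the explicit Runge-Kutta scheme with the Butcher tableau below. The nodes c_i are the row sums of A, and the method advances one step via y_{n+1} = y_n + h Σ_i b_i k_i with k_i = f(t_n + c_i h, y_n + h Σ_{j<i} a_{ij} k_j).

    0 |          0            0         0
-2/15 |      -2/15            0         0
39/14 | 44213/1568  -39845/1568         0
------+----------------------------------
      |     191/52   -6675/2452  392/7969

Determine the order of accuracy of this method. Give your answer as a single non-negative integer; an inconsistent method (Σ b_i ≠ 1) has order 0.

b = (191/52, -6675/2452, 392/7969)
c = (0, -2/15, 39/14)
Ac = (0, 0, 7969/2352)
Σ b_i: 191/52·1 + (-6675/2452)·1 + 392/7969·1 = 1 ✓
b·c: (-6675/2452)·(-2/15) + 392/7969·39/14 = 1/2 ✓
b·c²: (-6675/2452)·4/225 + 392/7969·1521/196 = 1/3 ✓
b·Ac: 392/7969·7969/2352 = 1/6 ✓; 3 stages ⇒ order 3.

3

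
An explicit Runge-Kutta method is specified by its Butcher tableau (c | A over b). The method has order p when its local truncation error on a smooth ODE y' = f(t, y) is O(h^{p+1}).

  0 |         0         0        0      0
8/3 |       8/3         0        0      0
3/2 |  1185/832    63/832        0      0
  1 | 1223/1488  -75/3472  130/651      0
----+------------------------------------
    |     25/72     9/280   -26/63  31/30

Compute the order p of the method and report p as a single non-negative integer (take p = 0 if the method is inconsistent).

4

b = (25/72, 9/280, -26/63, 31/30)
c = (0, 8/3, 3/2, 1)
Ac = (0, 0, 21/104, 15/62)
Σ b_i: 25/72·1 + 9/280·1 + (-26/63)·1 + 31/30·1 = 1 ✓
b·c: 9/280·8/3 + (-26/63)·3/2 + 31/30·1 = 1/2 ✓
b·c²: 9/280·64/9 + (-26/63)·9/4 + 31/30·1 = 1/3 ✓
b·Ac: (-26/63)·21/104 + 31/30·15/62 = 1/6 ✓
b·c³: 9/280·512/27 + (-26/63)·27/8 + 31/30·1 = 1/4 ✓
b·(c∘Ac): (-26/63)·63/208 + 31/30·15/62 = 1/8 ✓
b·Ac²: (-26/63)·7/13 + 31/30·55/186 = 1/12 ✓
b·A²c: 31/30·5/124 = 1/24 ✓; 4 stages ⇒ order 4.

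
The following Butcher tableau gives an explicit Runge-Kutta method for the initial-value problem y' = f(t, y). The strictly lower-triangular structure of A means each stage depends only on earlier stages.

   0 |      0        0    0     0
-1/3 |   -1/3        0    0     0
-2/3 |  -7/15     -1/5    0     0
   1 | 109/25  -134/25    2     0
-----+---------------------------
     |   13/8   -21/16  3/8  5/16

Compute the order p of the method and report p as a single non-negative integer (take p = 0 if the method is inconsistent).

b = (13/8, -21/16, 3/8, 5/16)
c = (0, -1/3, -2/3, 1)
Ac = (0, 0, 1/15, 34/75)
Σ b_i: 13/8·1 + (-21/16)·1 + 3/8·1 + 5/16·1 = 1 ✓
b·c: (-21/16)·(-1/3) + 3/8·(-2/3) + 5/16·1 = 1/2 ✓
b·c²: (-21/16)·1/9 + 3/8·4/9 + 5/16·1 = 1/3 ✓
b·Ac: 3/8·1/15 + 5/16·34/75 = 1/6 ✓
b·c³: (-21/16)·(-1/27) + 3/8·(-8/27) + 5/16·1 = 1/4 ✓
b·(c∘Ac): 3/8·(-2/45) + 5/16·34/75 = 1/8 ✓
b·Ac²: 3/8·(-1/45) + 5/16·22/75 = 1/12 ✓
b·A²c: 5/16·2/15 = 1/24 ✓; 4 stages ⇒ order 4.

4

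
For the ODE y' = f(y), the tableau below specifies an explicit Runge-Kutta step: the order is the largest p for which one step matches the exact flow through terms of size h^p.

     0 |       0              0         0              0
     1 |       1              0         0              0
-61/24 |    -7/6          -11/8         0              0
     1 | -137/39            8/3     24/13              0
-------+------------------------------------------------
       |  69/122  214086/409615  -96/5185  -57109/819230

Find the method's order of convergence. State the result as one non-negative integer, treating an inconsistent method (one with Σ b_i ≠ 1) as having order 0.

3

b = (69/122, 214086/409615, -96/5185, -57109/819230)
c = (0, 1, -61/24, 1)
Ac = (0, 0, -11/8, -79/39)
Σ b_i: 69/122·1 + 214086/409615·1 + (-96/5185)·1 + (-57109/819230)·1 = 1 ✓
b·c: 214086/409615·1 + (-96/5185)·(-61/24) + (-57109/819230)·1 = 1/2 ✓
b·c²: 214086/409615·1 + (-96/5185)·3721/576 + (-57109/819230)·1 = 1/3 ✓
b·Ac: (-96/5185)·(-11/8) + (-57109/819230)·(-79/39) = 1/6 ✓
b·c³: 214086/409615·1 + (-96/5185)·(-226981/13824) + (-57109/819230)·1 = 109/144 ≠ 1/4 ⇒ order 3.
b·(c∘Ac): (-96/5185)·671/192 + (-57109/819230)·(-79/39) = 14/183 ≠ 1/8
b·Ac²: (-96/5185)·(-11/8) + (-57109/819230)·4553/312 = -3761/3792 ≠ 1/12
b·A²c: (-57109/819230)·(-33/13) = 144969/819230 ≠ 1/24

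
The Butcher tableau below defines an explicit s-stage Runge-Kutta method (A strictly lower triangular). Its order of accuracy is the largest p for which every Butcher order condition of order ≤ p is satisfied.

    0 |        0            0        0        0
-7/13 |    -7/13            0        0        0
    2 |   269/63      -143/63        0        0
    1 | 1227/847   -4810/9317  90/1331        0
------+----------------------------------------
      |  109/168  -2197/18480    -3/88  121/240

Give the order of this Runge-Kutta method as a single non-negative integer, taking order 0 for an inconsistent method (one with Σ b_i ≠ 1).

b = (109/168, -2197/18480, -3/88, 121/240)
c = (0, -7/13, 2, 1)
Ac = (0, 0, 11/9, 50/121)
Σ b_i: 109/168·1 + (-2197/18480)·1 + (-3/88)·1 + 121/240·1 = 1 ✓
b·c: (-2197/18480)·(-7/13) + (-3/88)·2 + 121/240·1 = 1/2 ✓
b·c²: (-2197/18480)·49/169 + (-3/88)·4 + 121/240·1 = 1/3 ✓
b·Ac: (-3/88)·11/9 + 121/240·50/121 = 1/6 ✓
b·c³: (-2197/18480)·(-343/2197) + (-3/88)·8 + 121/240·1 = 1/4 ✓
b·(c∘Ac): (-3/88)·22/9 + 121/240·50/121 = 1/8 ✓
b·Ac²: (-3/88)·(-77/117) + 121/240·190/1573 = 1/12 ✓
b·A²c: 121/240·10/121 = 1/24 ✓; 4 stages ⇒ order 4.

4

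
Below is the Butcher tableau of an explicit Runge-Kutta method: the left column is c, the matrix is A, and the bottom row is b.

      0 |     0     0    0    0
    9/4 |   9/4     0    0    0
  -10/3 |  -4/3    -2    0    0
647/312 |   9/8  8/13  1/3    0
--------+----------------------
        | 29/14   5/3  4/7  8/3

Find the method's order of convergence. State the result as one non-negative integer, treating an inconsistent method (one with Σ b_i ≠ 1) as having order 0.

0

b = (29/14, 5/3, 4/7, 8/3)
c = (0, 9/4, -10/3, 647/312)
Ac = (0, 0, -9/2, 32/117)
Σ b_i: 29/14·1 + 5/3·1 + 4/7·1 + 8/3·1 = 293/42 ≠ 1 ⇒ order 0.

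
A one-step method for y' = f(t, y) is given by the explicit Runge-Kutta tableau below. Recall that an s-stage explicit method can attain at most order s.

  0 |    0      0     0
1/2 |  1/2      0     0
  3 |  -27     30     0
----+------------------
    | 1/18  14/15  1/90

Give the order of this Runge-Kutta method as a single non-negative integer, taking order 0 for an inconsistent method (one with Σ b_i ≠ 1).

b = (1/18, 14/15, 1/90)
c = (0, 1/2, 3)
Ac = (0, 0, 15)
Σ b_i: 1/18·1 + 14/15·1 + 1/90·1 = 1 ✓
b·c: 14/15·1/2 + 1/90·3 = 1/2 ✓
b·c²: 14/15·1/4 + 1/90·9 = 1/3 ✓
b·Ac: 1/90·15 = 1/6 ✓; 3 stages ⇒ order 3.

3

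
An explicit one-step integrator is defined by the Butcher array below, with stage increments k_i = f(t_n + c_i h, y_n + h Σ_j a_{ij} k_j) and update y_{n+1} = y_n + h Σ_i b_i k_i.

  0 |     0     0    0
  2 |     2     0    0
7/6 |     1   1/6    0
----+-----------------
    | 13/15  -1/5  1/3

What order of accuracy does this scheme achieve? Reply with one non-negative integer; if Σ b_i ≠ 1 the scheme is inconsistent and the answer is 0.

1

b = (13/15, -1/5, 1/3)
c = (0, 2, 7/6)
Ac = (0, 0, 1/3)
Σ b_i: 13/15·1 + (-1/5)·1 + 1/3·1 = 1 ✓
b·c: (-1/5)·2 + 1/3·7/6 = -1/90 ≠ 1/2 ⇒ order 1.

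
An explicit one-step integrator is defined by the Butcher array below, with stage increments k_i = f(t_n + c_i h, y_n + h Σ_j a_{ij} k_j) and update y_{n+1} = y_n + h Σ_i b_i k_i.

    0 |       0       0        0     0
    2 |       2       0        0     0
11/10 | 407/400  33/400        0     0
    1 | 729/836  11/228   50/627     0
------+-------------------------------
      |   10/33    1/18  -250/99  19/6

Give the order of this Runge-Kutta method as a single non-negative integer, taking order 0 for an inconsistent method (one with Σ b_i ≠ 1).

4

b = (10/33, 1/18, -250/99, 19/6)
c = (0, 2, 11/10, 1)
Ac = (0, 0, 33/200, 7/38)
Σ b_i: 10/33·1 + 1/18·1 + (-250/99)·1 + 19/6·1 = 1 ✓
b·c: 1/18·2 + (-250/99)·11/10 + 19/6·1 = 1/2 ✓
b·c²: 1/18·4 + (-250/99)·121/100 + 19/6·1 = 1/3 ✓
b·Ac: (-250/99)·33/200 + 19/6·7/38 = 1/6 ✓
b·c³: 1/18·8 + (-250/99)·1331/1000 + 19/6·1 = 1/4 ✓
b·(c∘Ac): (-250/99)·363/2000 + 19/6·7/38 = 1/8 ✓
b·Ac²: (-250/99)·33/100 + 19/6·11/38 = 1/12 ✓
b·A²c: 19/6·1/76 = 1/24 ✓; 4 stages ⇒ order 4.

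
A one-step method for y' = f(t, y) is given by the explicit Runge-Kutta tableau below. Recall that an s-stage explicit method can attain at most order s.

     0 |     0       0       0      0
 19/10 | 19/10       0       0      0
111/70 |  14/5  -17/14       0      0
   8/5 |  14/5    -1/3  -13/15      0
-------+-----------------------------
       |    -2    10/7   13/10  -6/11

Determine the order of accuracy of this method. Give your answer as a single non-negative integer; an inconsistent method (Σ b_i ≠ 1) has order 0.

0

b = (-2, 10/7, 13/10, -6/11)
c = (0, 19/10, 111/70, 8/5)
Ac = (0, 0, -323/140, -1054/525)
Σ b_i: (-2)·1 + 10/7·1 + 13/10·1 + (-6/11)·1 = 141/770 ≠ 1 ⇒ order 0.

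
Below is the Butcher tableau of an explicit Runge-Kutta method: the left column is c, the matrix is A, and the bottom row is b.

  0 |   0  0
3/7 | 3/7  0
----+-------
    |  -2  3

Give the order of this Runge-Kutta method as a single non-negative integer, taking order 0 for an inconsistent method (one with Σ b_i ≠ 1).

1

b = (-2, 3)
c = (0, 3/7)
Σ b_i: (-2)·1 + 3·1 = 1 ✓
b·c: 3·3/7 = 9/7 ≠ 1/2 ⇒ order 1.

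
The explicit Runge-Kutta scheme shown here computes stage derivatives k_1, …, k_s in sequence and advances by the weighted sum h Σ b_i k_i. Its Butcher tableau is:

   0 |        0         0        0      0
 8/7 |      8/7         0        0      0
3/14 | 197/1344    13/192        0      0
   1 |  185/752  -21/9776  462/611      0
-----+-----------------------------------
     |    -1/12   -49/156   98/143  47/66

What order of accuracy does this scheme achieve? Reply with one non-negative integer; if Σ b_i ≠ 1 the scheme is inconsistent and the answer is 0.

b = (-1/12, -49/156, 98/143, 47/66)
c = (0, 8/7, 3/14, 1)
Ac = (0, 0, 13/168, 15/94)
Σ b_i: (-1/12)·1 + (-49/156)·1 + 98/143·1 + 47/66·1 = 1 ✓
b·c: (-49/156)·8/7 + 98/143·3/14 + 47/66·1 = 1/2 ✓
b·c²: (-49/156)·64/49 + 98/143·9/196 + 47/66·1 = 1/3 ✓
b·Ac: 98/143·13/168 + 47/66·15/94 = 1/6 ✓
b·c³: (-49/156)·512/343 + 98/143·27/2744 + 47/66·1 = 1/4 ✓
b·(c∘Ac): 98/143·13/784 + 47/66·15/94 = 1/8 ✓
b·Ac²: 98/143·13/147 + 47/66·3/94 = 1/12 ✓
b·A²c: 47/66·11/188 = 1/24 ✓; 4 stages ⇒ order 4.

4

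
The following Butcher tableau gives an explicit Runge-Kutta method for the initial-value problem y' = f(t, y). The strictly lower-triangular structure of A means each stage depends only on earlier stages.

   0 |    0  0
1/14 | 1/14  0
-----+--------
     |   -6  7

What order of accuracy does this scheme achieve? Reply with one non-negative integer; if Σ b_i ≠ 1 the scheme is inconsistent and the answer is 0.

2

b = (-6, 7)
c = (0, 1/14)
Σ b_i: (-6)·1 + 7·1 = 1 ✓
b·c: 7·1/14 = 1/2 ✓; 2 stages ⇒ order 2.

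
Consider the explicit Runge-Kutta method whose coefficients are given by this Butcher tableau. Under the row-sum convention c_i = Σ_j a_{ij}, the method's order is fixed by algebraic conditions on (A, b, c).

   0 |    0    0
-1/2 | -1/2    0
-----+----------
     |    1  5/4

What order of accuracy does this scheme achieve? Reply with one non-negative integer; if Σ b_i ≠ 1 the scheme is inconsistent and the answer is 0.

0

b = (1, 5/4)
c = (0, -1/2)
Σ b_i: 1·1 + 5/4·1 = 9/4 ≠ 1 ⇒ order 0.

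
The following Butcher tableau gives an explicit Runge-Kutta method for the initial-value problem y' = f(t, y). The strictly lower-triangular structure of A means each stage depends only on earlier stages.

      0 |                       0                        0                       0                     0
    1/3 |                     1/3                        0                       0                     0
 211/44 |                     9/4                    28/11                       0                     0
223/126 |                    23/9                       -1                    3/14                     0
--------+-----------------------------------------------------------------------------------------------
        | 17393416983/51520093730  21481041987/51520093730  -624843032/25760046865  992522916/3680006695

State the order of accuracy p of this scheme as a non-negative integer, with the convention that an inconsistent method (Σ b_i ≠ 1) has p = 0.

3

b = (17393416983/51520093730, 21481041987/51520093730, -624843032/25760046865, 992522916/3680006695)
c = (0, 1/3, 211/44, 223/126)
Ac = (0, 0, 28/33, 1283/1848)
Σ b_i: 17393416983/51520093730·1 + 21481041987/51520093730·1 + (-624843032/25760046865)·1 + 992522916/3680006695·1 = 1 ✓
b·c: 21481041987/51520093730·1/3 + (-624843032/25760046865)·211/44 + 992522916/3680006695·223/126 = 1/2 ✓
b·c²: 21481041987/51520093730·1/9 + (-624843032/25760046865)·44521/1936 + 992522916/3680006695·49729/15876 = 1/3 ✓
b·Ac: (-624843032/25760046865)·28/33 + 992522916/3680006695·1283/1848 = 1/6 ✓
b·c³: 21481041987/51520093730·1/27 + (-624843032/25760046865)·9393931/85184 + 992522916/3680006695·11089567/2000376 = -498838307717317/428441099458680 ≠ 1/4 ⇒ order 3.
b·(c∘Ac): (-624843032/25760046865)·1477/363 + 992522916/3680006695·286109/232848 = 71933321041/309120562380 ≠ 1/8
b·Ac²: (-624843032/25760046865)·28/99 + 992522916/3680006695·1174963/243936 = 3766296266327/2914565302440 ≠ 1/12
b·A²c: 992522916/3680006695·2/11 = 180458712/3680006695 ≠ 1/24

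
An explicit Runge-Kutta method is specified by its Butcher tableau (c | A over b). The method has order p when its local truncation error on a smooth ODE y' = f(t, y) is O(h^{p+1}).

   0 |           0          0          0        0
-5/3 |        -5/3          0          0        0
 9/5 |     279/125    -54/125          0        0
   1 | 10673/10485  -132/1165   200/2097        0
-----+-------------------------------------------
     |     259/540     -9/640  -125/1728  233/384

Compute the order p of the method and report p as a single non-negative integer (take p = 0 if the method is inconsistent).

4

b = (259/540, -9/640, -125/1728, 233/384)
c = (0, -5/3, 9/5, 1)
Ac = (0, 0, 18/25, 84/233)
Σ b_i: 259/540·1 + (-9/640)·1 + (-125/1728)·1 + 233/384·1 = 1 ✓
b·c: (-9/640)·(-5/3) + (-125/1728)·9/5 + 233/384·1 = 1/2 ✓
b·c²: (-9/640)·25/9 + (-125/1728)·81/25 + 233/384·1 = 1/3 ✓
b·Ac: (-125/1728)·18/25 + 233/384·84/233 = 1/6 ✓
b·c³: (-9/640)·(-125/27) + (-125/1728)·729/125 + 233/384·1 = 1/4 ✓
b·(c∘Ac): (-125/1728)·162/125 + 233/384·84/233 = 1/8 ✓
b·Ac²: (-125/1728)·(-6/5) + 233/384·(-4/699) = 1/12 ✓
b·A²c: 233/384·16/233 = 1/24 ✓; 4 stages ⇒ order 4.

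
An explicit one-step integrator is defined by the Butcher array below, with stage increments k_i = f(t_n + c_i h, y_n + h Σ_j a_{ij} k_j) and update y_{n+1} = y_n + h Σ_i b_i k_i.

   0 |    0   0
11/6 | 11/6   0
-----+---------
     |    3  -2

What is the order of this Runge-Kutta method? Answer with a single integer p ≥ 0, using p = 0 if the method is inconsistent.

1

b = (3, -2)
c = (0, 11/6)
Σ b_i: 3·1 + (-2)·1 = 1 ✓
b·c: (-2)·11/6 = -11/3 ≠ 1/2 ⇒ order 1.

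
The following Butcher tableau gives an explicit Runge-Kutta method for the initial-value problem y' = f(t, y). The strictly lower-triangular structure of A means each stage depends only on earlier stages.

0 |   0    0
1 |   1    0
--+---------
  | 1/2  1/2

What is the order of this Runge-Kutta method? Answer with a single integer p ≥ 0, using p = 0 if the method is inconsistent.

b = (1/2, 1/2)
c = (0, 1)
Σ b_i: 1/2·1 + 1/2·1 = 1 ✓
b·c: 1/2·1 = 1/2 ✓; 2 stages ⇒ order 2.

2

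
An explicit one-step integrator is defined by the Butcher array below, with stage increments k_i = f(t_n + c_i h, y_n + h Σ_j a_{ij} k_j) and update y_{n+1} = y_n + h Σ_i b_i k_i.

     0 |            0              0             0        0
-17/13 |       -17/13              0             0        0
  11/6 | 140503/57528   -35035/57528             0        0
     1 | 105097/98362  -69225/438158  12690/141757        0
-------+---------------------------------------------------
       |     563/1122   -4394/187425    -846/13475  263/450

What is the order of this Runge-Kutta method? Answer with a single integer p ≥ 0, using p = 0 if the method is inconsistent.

b = (563/1122, -4394/187425, -846/13475, 263/450)
c = (0, -17/13, 11/6, 1)
Ac = (0, 0, 2695/3384, 195/526)
Σ b_i: 563/1122·1 + (-4394/187425)·1 + (-846/13475)·1 + 263/450·1 = 1 ✓
b·c: (-4394/187425)·(-17/13) + (-846/13475)·11/6 + 263/450·1 = 1/2 ✓
b·c²: (-4394/187425)·289/169 + (-846/13475)·121/36 + 263/450·1 = 1/3 ✓
b·Ac: (-846/13475)·2695/3384 + 263/450·195/526 = 1/6 ✓
b·c³: (-4394/187425)·(-4913/2197) + (-846/13475)·1331/216 + 263/450·1 = 1/4 ✓
b·(c∘Ac): (-846/13475)·29645/20304 + 263/450·195/526 = 1/8 ✓
b·Ac²: (-846/13475)·(-45815/43992) + 263/450·105/3419 = 1/12 ✓
b·A²c: 263/450·75/1052 = 1/24 ✓; 4 stages ⇒ order 4.

4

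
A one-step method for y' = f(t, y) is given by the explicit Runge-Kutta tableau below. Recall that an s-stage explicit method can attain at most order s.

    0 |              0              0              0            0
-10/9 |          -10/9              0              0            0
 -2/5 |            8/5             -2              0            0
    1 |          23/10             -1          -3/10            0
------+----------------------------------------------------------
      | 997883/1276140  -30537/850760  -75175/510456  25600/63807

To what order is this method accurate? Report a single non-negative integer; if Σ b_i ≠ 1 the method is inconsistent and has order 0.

3

b = (997883/1276140, -30537/850760, -75175/510456, 25600/63807)
c = (0, -10/9, -2/5, 1)
Ac = (0, 0, 20/9, 277/225)
Σ b_i: 997883/1276140·1 + (-30537/850760)·1 + (-75175/510456)·1 + 25600/63807·1 = 1 ✓
b·c: (-30537/850760)·(-10/9) + (-75175/510456)·(-2/5) + 25600/63807·1 = 1/2 ✓
b·c²: (-30537/850760)·100/81 + (-75175/510456)·4/25 + 25600/63807·1 = 1/3 ✓
b·Ac: (-75175/510456)·20/9 + 25600/63807·277/225 = 1/6 ✓
b·c³: (-30537/850760)·(-1000/729) + (-75175/510456)·(-8/125) + 25600/63807·1 = 440146/957105 ≠ 1/4 ⇒ order 3.
b·(c∘Ac): (-75175/510456)·(-8/9) + 25600/63807·277/225 = 358823/574263 ≠ 1/8
b·Ac²: (-75175/510456)·(-200/81) + 25600/63807·(-12986/10125) = -433421/2871315 ≠ 1/12
b·A²c: 25600/63807·(-2/3) = -51200/191421 ≠ 1/24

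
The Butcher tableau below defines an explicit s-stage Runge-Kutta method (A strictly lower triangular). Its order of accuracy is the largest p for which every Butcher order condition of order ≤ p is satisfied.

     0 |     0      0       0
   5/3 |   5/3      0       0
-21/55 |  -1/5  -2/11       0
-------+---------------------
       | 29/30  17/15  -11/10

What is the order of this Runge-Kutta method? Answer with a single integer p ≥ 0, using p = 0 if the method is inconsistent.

1

b = (29/30, 17/15, -11/10)
c = (0, 5/3, -21/55)
Ac = (0, 0, -10/33)
Σ b_i: 29/30·1 + 17/15·1 + (-11/10)·1 = 1 ✓
b·c: 17/15·5/3 + (-11/10)·(-21/55) = 1039/450 ≠ 1/2 ⇒ order 1.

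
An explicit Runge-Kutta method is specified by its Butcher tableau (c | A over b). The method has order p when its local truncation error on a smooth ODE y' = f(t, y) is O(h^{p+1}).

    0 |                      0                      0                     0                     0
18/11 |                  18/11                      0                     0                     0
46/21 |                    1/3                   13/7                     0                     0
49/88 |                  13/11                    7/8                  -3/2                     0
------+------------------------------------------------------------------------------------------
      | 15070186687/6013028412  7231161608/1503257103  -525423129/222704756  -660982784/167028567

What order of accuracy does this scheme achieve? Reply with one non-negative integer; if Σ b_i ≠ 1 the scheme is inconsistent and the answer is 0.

b = (15070186687/6013028412, 7231161608/1503257103, -525423129/222704756, -660982784/167028567)
c = (0, 18/11, 46/21, 49/88)
Ac = (0, 0, 234/77, -571/308)
Σ b_i: 15070186687/6013028412·1 + 7231161608/1503257103·1 + (-525423129/222704756)·1 + (-660982784/167028567)·1 = 1 ✓
b·c: 7231161608/1503257103·18/11 + (-525423129/222704756)·46/21 + (-660982784/167028567)·49/88 = 1/2 ✓
b·c²: 7231161608/1503257103·324/121 + (-525423129/222704756)·2116/441 + (-660982784/167028567)·2401/7744 = 1/3 ✓
b·Ac: (-525423129/222704756)·234/77 + (-660982784/167028567)·(-571/308) = 1/6 ✓
b·c³: 7231161608/1503257103·5832/1331 + (-525423129/222704756)·97336/9261 + (-660982784/167028567)·117649/681472 = -1868593244372/424419588747 ≠ 1/4 ⇒ order 3.
b·(c∘Ac): (-525423129/222704756)·3588/539 + (-660982784/167028567)·(-3997/3872) = -21349845787/1837314237 ≠ 1/8
b·Ac²: (-525423129/222704756)·4212/847 + (-660982784/167028567)·(-172687/35574) = 288513273449/38583598977 ≠ 1/12
b·A²c: (-660982784/167028567)·(-351/77) = 1004350464/55676189 ≠ 1/24

3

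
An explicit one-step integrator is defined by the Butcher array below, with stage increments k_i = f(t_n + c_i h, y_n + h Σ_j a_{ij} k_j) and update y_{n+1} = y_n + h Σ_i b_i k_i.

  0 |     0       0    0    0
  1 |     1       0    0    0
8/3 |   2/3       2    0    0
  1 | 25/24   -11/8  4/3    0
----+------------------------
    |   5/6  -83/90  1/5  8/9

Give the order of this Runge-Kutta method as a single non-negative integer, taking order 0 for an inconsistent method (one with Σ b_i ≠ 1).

2

b = (5/6, -83/90, 1/5, 8/9)
c = (0, 1, 8/3, 1)
Ac = (0, 0, 2, 157/72)
Σ b_i: 5/6·1 + (-83/90)·1 + 1/5·1 + 8/9·1 = 1 ✓
b·c: (-83/90)·1 + 1/5·8/3 + 8/9·1 = 1/2 ✓
b·c²: (-83/90)·1 + 1/5·64/9 + 8/9·1 = 25/18 ≠ 1/3 ⇒ order 2.
b·Ac: 1/5·2 + 8/9·157/72 = 947/405 ≠ 1/6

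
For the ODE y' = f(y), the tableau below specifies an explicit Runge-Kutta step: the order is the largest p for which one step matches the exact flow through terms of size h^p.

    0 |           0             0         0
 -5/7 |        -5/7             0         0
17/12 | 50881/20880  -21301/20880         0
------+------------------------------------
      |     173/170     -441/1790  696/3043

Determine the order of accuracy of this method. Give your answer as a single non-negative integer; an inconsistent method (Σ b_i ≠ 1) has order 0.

b = (173/170, -441/1790, 696/3043)
c = (0, -5/7, 17/12)
Ac = (0, 0, 3043/4176)
Σ b_i: 173/170·1 + (-441/1790)·1 + 696/3043·1 = 1 ✓
b·c: (-441/1790)·(-5/7) + 696/3043·17/12 = 1/2 ✓
b·c²: (-441/1790)·25/49 + 696/3043·289/144 = 1/3 ✓
b·Ac: 696/3043·3043/4176 = 1/6 ✓; 3 stages ⇒ order 3.

3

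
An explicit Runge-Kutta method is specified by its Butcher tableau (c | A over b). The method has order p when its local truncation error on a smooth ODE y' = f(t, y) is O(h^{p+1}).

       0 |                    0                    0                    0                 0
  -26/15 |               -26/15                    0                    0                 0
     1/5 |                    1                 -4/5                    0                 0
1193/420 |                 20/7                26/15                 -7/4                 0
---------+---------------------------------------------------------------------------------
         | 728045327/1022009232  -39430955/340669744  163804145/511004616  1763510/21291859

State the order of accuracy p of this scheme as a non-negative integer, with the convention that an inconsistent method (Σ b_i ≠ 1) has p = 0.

b = (728045327/1022009232, -39430955/340669744, 163804145/511004616, 1763510/21291859)
c = (0, -26/15, 1/5, 1193/420)
Ac = (0, 0, 104/75, -3019/900)
Σ b_i: 728045327/1022009232·1 + (-39430955/340669744)·1 + 163804145/511004616·1 + 1763510/21291859·1 = 1 ✓
b·c: (-39430955/340669744)·(-26/15) + 163804145/511004616·1/5 + 1763510/21291859·1193/420 = 1/2 ✓
b·c²: (-39430955/340669744)·676/225 + 163804145/511004616·1/25 + 1763510/21291859·1423249/176400 = 1/3 ✓
b·Ac: 163804145/511004616·104/75 + 1763510/21291859·(-3019/900) = 1/6 ✓
b·c³: (-39430955/340669744)·(-17576/3375) + 163804145/511004616·1/125 + 1763510/21291859·1697936057/74088000 = 322385412011/128773163232 ≠ 1/4 ⇒ order 3.
b·(c∘Ac): 163804145/511004616·104/375 + 1763510/21291859·(-3601667/378000) = -80515418083/114976038600 ≠ 1/8
b·Ac²: 163804145/511004616·(-2704/1125) + 1763510/21291859·69359/13500 = -660986093/1916267310 ≠ 1/12
b·A²c: 1763510/21291859·(-182/75) = -64191764/319377885 ≠ 1/24

3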